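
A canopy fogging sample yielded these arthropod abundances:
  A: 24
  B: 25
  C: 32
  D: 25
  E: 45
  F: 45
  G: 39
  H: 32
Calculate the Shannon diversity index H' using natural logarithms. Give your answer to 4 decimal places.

2.0498

Total N = 24+25+32+25+45+45+39+32 = 267, so the proportions are 0.089888, 0.093633, 0.11985, 0.093633, 0.168539, 0.168539, 0.146067, 0.11985 (working shown to 6 dp, full precision carried).
Each pᵢ ln pᵢ term: 0.089888×(-2.409195)=-0.216557, 0.093633×(-2.368373)=-0.221758, 0.11985×(-2.121513)=-0.254264, 0.093633×(-2.368373)=-0.221758, 0.168539×(-1.780586)=-0.300099, 0.168539×(-1.780586)=-0.300099, 0.146067×(-1.923687)=-0.280988, 0.11985×(-2.121513)=-0.254264.
Sum = -2.049785, so H' = 2.0498.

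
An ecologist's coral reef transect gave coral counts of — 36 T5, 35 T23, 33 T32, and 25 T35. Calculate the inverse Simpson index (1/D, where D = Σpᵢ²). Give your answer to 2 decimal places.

Total N = 36+35+33+25 = 129, so the proportions are 0.27907, 0.271318, 0.255814, 0.193798 (working shown to 6 dp, full precision carried).
D = 0.27907² + 0.271318² + 0.255814² + 0.193798² = 0.077880 + 0.073613 + 0.065441 + 0.037558 = 0.254492.
So 1/D = 3.9294, i.e. 3.93 to 2 decimal places.

3.93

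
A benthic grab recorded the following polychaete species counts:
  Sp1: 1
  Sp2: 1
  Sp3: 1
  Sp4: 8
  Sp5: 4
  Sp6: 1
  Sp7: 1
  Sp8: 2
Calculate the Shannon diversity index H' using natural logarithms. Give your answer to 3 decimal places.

1.704

Total N = 1+1+1+8+4+1+1+2 = 19, so the proportions are 0.05263, 0.05263, 0.05263, 0.42105, 0.21053, 0.05263, 0.05263, 0.10526 (working shown to 5 dp, full precision carried).
Each pᵢ ln pᵢ term: 0.05263×(-2.94444)=-0.15497, 0.05263×(-2.94444)=-0.15497, 0.05263×(-2.94444)=-0.15497, 0.42105×(-0.86500)=-0.36421, 0.21053×(-1.55814)=-0.32803, 0.05263×(-2.94444)=-0.15497, 0.05263×(-2.94444)=-0.15497, 0.10526×(-2.25129)=-0.23698.
Sum = -1.70407, so H' = 1.704.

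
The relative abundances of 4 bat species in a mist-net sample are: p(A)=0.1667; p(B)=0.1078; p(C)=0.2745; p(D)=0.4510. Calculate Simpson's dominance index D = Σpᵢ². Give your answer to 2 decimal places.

0.32

D = 0.1667² + 0.1078² + 0.2745² + 0.451² = 0.0278 + 0.0116 + 0.0754 + 0.2034 = 0.3182 (working shown to 4 dp, full precision carried).
To 2 decimal places, D = 0.32.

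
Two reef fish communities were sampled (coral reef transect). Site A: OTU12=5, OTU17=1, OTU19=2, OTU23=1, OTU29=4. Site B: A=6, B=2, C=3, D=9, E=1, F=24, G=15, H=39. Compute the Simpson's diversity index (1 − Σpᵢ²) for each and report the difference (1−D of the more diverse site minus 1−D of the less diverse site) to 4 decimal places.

Site A: N=13, proportions 0.384615, 0.076923, 0.153846, 0.076923, 0.307692, giving 1−D = 0.721893 (working shown to 6 dp, full precision carried).
Site B: N=99, proportions 0.060606, 0.020202, 0.030303, 0.090909, 0.010101, 0.242424, 0.151515, 0.393939, giving 1−D = 0.749719.
Difference = |0.721893 − 0.749719| = 0.027826, i.e. 0.0278 to 4 decimal places.

0.0278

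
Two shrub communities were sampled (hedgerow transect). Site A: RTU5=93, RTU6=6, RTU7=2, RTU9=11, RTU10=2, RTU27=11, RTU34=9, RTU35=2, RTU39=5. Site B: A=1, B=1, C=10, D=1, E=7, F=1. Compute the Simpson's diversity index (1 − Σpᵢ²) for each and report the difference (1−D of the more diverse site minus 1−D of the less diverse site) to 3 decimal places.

0.108

Site A: N=141, proportions 0.65957, 0.04255, 0.01418, 0.07801, 0.01418, 0.07801, 0.06383, 0.01418, 0.03546, giving 1−D = 0.54504 (working shown to 5 dp, full precision carried).
Site B: N=21, proportions 0.04762, 0.04762, 0.47619, 0.04762, 0.33333, 0.04762, giving 1−D = 0.65306.
Difference = |0.54504 − 0.65306| = 0.10802, i.e. 0.108 to 3 decimal places.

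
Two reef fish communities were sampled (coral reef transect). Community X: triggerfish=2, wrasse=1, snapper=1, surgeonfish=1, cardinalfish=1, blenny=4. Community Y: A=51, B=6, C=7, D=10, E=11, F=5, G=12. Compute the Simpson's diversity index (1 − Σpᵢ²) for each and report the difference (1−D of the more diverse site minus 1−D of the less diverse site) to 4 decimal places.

0.0557

Community X: N=10, proportions 0.2, 0.1, 0.1, 0.1, 0.1, 0.4, giving 1−D = 0.760000 (working shown to 6 dp, full precision carried).
Community Y: N=102, proportions 0.5, 0.058824, 0.068627, 0.098039, 0.107843, 0.04902, 0.117647, giving 1−D = 0.704344.
Difference = |0.760000 − 0.704344| = 0.055656, i.e. 0.0557 to 4 decimal places.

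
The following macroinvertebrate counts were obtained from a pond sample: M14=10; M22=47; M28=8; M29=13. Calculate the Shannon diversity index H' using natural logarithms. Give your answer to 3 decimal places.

Total N = 10+47+8+13 = 78, so the proportions are 0.12821, 0.60256, 0.10256, 0.16667 (working shown to 5 dp, full precision carried).
Each pᵢ ln pᵢ term: 0.12821×(-2.05412)=-0.26335, 0.60256×(-0.50656)=-0.30524, 0.10256×(-2.27727)=-0.23357, 0.16667×(-1.79176)=-0.29863.
Sum = -1.10078, so H' = 1.101.

1.101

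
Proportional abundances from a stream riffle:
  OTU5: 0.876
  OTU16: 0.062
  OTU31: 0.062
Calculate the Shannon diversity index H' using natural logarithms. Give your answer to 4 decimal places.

Each pᵢ ln pᵢ term (working shown to 6 dp, full precision carried): 0.876×(-0.132389)=-0.115973, 0.062×(-2.780621)=-0.172398, 0.062×(-2.780621)=-0.172398.
Sum = -0.460770, so H' = 0.4608.

0.4608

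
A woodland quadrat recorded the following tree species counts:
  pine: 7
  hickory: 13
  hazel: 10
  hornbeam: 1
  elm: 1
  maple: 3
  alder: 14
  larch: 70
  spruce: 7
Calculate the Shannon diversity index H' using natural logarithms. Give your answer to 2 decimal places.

1.49

Total N = 7+13+10+1+1+3+14+70+7 = 126, so the proportions are 0.0556, 0.1032, 0.0794, 0.0079, 0.0079, 0.0238, 0.1111, 0.5556, 0.0556 (working shown to 4 dp, full precision carried).
Each pᵢ ln pᵢ term: 0.0556×(-2.8904)=-0.1606, 0.1032×(-2.2713)=-0.2343, 0.0794×(-2.5337)=-0.2011, 0.0079×(-4.8363)=-0.0384, 0.0079×(-4.8363)=-0.0384, 0.0238×(-3.7377)=-0.0890, 0.1111×(-2.1972)=-0.2441, 0.5556×(-0.5878)=-0.3265, 0.0556×(-2.8904)=-0.1606.
Sum = -1.4930, so H' = 1.49.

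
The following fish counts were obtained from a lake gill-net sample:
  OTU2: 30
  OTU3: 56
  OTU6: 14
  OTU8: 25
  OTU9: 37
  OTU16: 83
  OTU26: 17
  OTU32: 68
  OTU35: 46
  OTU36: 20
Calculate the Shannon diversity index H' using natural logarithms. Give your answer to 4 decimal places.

2.1522

Total N = 30+56+14+25+37+83+17+68+46+20 = 396, so the proportions are 0.075758, 0.141414, 0.035354, 0.063131, 0.093434, 0.209596, 0.042929, 0.171717, 0.116162, 0.050505 (working shown to 6 dp, full precision carried).
Each pᵢ ln pᵢ term: 0.075758×(-2.580217)=-0.195471, 0.141414×(-1.956063)=-0.276615, 0.035354×(-3.342357)=-0.118164, 0.063131×(-2.762538)=-0.174403, 0.093434×(-2.370496)=-0.221486, 0.209596×(-1.562574)=-0.327509, 0.042929×(-3.148201)=-0.135150, 0.171717×(-1.761907)=-0.302550, 0.116162×(-2.152773)=-0.250070, 0.050505×(-2.985682)=-0.150792.
Sum = -2.152209, so H' = 2.1522.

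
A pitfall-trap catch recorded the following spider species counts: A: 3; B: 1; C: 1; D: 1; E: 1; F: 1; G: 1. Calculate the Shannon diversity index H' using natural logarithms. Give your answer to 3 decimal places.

1.831

Total N = 3+1+1+1+1+1+1 = 9, so the proportions are 0.33333, 0.11111, 0.11111, 0.11111, 0.11111, 0.11111, 0.11111 (working shown to 5 dp, full precision carried).
Each pᵢ ln pᵢ term: 0.33333×(-1.09861)=-0.36620, 0.11111×(-2.19722)=-0.24414, 0.11111×(-2.19722)=-0.24414, 0.11111×(-2.19722)=-0.24414, 0.11111×(-2.19722)=-0.24414, 0.11111×(-2.19722)=-0.24414, 0.11111×(-2.19722)=-0.24414.
Sum = -1.83102, so H' = 1.831.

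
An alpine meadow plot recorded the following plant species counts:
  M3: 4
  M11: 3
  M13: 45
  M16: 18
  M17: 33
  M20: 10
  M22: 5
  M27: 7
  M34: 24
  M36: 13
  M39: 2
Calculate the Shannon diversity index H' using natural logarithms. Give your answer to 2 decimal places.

Total N = 4+3+45+18+33+10+5+7+24+13+2 = 164, so the proportions are 0.0244, 0.0183, 0.2744, 0.1098, 0.2012, 0.061, 0.0305, 0.0427, 0.1463, 0.0793, 0.0122 (working shown to 4 dp, full precision carried).
Each pᵢ ln pᵢ term: 0.0244×(-3.7136)=-0.0906, 0.0183×(-4.0013)=-0.0732, 0.2744×(-1.2932)=-0.3548, 0.1098×(-2.2095)=-0.2425, 0.2012×(-1.6034)=-0.3226, 0.061×(-2.7973)=-0.1706, 0.0305×(-3.4904)=-0.1064, 0.0427×(-3.1540)=-0.1346, 0.1463×(-1.9218)=-0.2812, 0.0793×(-2.5349)=-0.2009, 0.0122×(-4.4067)=-0.0537.
Sum = -2.0313, so H' = 2.03.

2.03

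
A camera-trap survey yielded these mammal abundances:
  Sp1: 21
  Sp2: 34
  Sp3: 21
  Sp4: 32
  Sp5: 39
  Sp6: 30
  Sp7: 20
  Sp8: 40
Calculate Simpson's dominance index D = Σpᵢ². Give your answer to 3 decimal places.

Total N = 21+34+21+32+39+30+20+40 = 237, so the proportions are 0.08861, 0.14346, 0.08861, 0.13502, 0.16456, 0.12658, 0.08439, 0.16878 (working shown to 5 dp, full precision carried).
D = 0.08861² + 0.14346² + 0.08861² + 0.13502² + 0.16456² + 0.12658² + 0.08439² + 0.16878² = 0.00785 + 0.02058 + 0.00785 + 0.01823 + 0.02708 + 0.01602 + 0.00712 + 0.02849 = 0.13322.
To 3 decimal places, D = 0.133.

0.133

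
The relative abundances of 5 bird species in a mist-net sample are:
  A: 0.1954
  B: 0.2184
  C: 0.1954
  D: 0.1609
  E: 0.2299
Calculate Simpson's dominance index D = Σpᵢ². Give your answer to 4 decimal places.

0.2028

D = 0.1954² + 0.2184² + 0.1954² + 0.1609² + 0.2299² = 0.038181 + 0.047699 + 0.038181 + 0.025889 + 0.052854 = 0.202804 (working shown to 6 dp, full precision carried).
To 4 decimal places, D = 0.2028.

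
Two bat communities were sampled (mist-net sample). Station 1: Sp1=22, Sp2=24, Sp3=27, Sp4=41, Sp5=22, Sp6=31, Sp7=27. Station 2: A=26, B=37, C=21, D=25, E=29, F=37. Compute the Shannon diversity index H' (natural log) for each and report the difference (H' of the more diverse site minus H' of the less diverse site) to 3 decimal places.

0.152

Station 1: N=194, proportions 0.1134, 0.12371, 0.13918, 0.21134, 0.1134, 0.15979, 0.13918, giving H' = 1.92268 (working shown to 5 dp, full precision carried).
Station 2: N=175, proportions 0.14857, 0.21143, 0.12, 0.14286, 0.16571, 0.21143, giving H' = 1.77063.
Difference = |1.92268 − 1.77063| = 0.15205, i.e. 0.152 to 3 decimal places.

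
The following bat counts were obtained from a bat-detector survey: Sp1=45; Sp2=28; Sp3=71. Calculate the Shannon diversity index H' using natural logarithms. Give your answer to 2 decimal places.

Total N = 45+28+71 = 144, so the proportions are 0.3125, 0.1944, 0.4931 (working shown to 4 dp, full precision carried).
Each pᵢ ln pᵢ term: 0.3125×(-1.1632)=-0.3635, 0.1944×(-1.6376)=-0.3184, 0.4931×(-0.7071)=-0.3487.
Sum = -1.0306, so H' = 1.03.

1.03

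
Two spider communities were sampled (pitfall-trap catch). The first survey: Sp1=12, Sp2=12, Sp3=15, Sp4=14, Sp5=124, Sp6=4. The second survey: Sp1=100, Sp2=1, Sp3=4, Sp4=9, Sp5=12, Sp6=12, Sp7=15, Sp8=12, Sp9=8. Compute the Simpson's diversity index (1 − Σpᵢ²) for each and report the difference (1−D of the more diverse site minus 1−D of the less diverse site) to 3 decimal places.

0.130

The first survey: N=181, proportions 0.0663, 0.0663, 0.08287, 0.07735, 0.68508, 0.0221, giving 1−D = 0.50853 (working shown to 5 dp, full precision carried).
The second survey: N=173, proportions 0.57803, 0.00578, 0.02312, 0.05202, 0.06936, 0.06936, 0.08671, 0.06936, 0.04624, giving 1−D = 0.63851.
Difference = |0.50853 − 0.63851| = 0.12998, i.e. 0.130 to 3 decimal places.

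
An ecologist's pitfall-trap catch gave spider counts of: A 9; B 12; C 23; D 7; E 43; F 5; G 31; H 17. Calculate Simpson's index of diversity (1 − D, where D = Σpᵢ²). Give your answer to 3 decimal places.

Total N = 9+12+23+7+43+5+31+17 = 147, so the proportions are 0.06122, 0.08163, 0.15646, 0.04762, 0.29252, 0.03401, 0.21088, 0.11565 (working shown to 5 dp, full precision carried).
D = 0.06122² + 0.08163² + 0.15646² + 0.04762² + 0.29252² + 0.03401² + 0.21088² + 0.11565² = 0.00375 + 0.00666 + 0.02448 + 0.00227 + 0.08557 + 0.00116 + 0.04447 + 0.01337 = 0.18173.
So 1 − D = 0.81827, i.e. 0.818 to 3 decimal places.

0.818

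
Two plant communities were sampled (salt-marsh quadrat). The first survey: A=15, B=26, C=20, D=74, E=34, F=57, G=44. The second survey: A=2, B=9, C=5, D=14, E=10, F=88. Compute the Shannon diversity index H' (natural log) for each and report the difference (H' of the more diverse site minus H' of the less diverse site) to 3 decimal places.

The first survey: N=270, proportions 0.055556, 0.096296, 0.074074, 0.274074, 0.125926, 0.211111, 0.162963, giving H' = 1.818417 (working shown to 6 dp, full precision carried).
The second survey: N=128, proportions 0.015625, 0.070312, 0.039062, 0.109375, 0.078125, 0.6875, giving H' = 1.077133.
Difference = |1.818417 − 1.077133| = 0.741284, i.e. 0.741 to 3 decimal places.

0.741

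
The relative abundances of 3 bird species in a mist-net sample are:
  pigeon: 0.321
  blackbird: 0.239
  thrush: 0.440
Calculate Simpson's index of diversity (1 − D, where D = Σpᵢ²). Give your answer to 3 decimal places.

0.646

D = 0.321² + 0.239² + 0.44² = 0.10304 + 0.05712 + 0.19360 = 0.35376 (working shown to 5 dp, full precision carried).
So 1 − D = 0.64624, i.e. 0.646 to 3 decimal places.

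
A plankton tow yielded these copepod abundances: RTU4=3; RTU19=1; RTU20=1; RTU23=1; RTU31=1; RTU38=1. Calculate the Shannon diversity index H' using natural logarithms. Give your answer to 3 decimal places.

Total N = 3+1+1+1+1+1 = 8, so the proportions are 0.375, 0.125, 0.125, 0.125, 0.125, 0.125 (working shown to 5 dp, full precision carried).
Each pᵢ ln pᵢ term: 0.375×(-0.98083)=-0.36781, 0.125×(-2.07944)=-0.25993, 0.125×(-2.07944)=-0.25993, 0.125×(-2.07944)=-0.25993, 0.125×(-2.07944)=-0.25993, 0.125×(-2.07944)=-0.25993.
Sum = -1.66746, so H' = 1.667.

1.667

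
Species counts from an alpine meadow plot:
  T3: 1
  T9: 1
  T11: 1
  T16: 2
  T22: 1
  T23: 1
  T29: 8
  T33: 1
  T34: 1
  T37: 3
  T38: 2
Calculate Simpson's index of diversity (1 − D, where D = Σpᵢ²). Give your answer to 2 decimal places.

0.82

Total N = 1+1+1+2+1+1+8+1+1+3+2 = 22, so the proportions are 0.0455, 0.0455, 0.0455, 0.0909, 0.0455, 0.0455, 0.3636, 0.0455, 0.0455, 0.1364, 0.0909 (working shown to 4 dp, full precision carried).
D = 0.0455² + 0.0455² + 0.0455² + 0.0909² + 0.0455² + 0.0455² + 0.3636² + 0.0455² + 0.0455² + 0.1364² + 0.0909² = 0.0021 + 0.0021 + 0.0021 + 0.0083 + 0.0021 + 0.0021 + 0.1322 + 0.0021 + 0.0021 + 0.0186 + 0.0083 = 0.1818.
So 1 − D = 0.8182, i.e. 0.82 to 2 decimal places.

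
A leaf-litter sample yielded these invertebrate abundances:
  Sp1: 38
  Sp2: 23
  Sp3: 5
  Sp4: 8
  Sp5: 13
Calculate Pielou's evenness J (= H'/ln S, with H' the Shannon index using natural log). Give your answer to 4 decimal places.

0.8582

Total N = 38+23+5+8+13 = 87, so the proportions are 0.436782, 0.264368, 0.057471, 0.091954, 0.149425 (working shown to 6 dp, full precision carried).
H' = −Σ pᵢ ln pᵢ = −((-0.361796) + (-0.351719) + (-0.164165) + (-0.219445) + (-0.284051)) = 1.381176.
With S = 5 species, ln S = 1.609438, so J = 1.381176/1.609438 = 0.858173, i.e. 0.8582 to 4 decimal places.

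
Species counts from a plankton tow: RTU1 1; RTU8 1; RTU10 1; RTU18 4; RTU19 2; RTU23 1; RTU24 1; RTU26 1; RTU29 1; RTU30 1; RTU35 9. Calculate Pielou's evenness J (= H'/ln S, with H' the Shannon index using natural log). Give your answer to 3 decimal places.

Total N = 1+1+1+4+2+1+1+1+1+1+9 = 23, so the proportions are 0.04348, 0.04348, 0.04348, 0.17391, 0.08696, 0.04348, 0.04348, 0.04348, 0.04348, 0.04348, 0.3913 (working shown to 5 dp, full precision carried).
H' = −Σ pᵢ ln pᵢ = −((-0.13633) + (-0.13633) + (-0.13633) + (-0.30421) + (-0.21238) + (-0.13633) + (-0.13633) + (-0.13633) + (-0.13633) + (-0.13633) + (-0.36715)) = 1.97434.
With S = 11 species, ln S = 2.39790, so J = 1.97434/2.39790 = 0.82336, i.e. 0.823 to 3 decimal places.

0.823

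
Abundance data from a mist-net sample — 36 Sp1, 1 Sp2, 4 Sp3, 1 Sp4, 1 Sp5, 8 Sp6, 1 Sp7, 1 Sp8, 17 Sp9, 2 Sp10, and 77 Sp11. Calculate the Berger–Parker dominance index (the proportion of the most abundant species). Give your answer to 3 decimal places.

Total N = 36+1+4+1+1+8+1+1+17+2+77 = 149, so the proportions are 0.24161, 0.00671, 0.02685, 0.00671, 0.00671, 0.05369, 0.00671, 0.00671, 0.11409, 0.01342, 0.51678 (working shown to 5 dp, full precision carried).
The largest proportion is 0.51678, i.e. d = 0.517 to 3 decimal places.

0.517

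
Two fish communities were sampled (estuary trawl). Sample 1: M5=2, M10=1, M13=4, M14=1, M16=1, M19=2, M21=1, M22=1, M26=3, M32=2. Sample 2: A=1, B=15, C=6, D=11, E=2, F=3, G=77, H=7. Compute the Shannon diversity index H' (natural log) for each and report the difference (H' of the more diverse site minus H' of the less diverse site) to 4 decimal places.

0.8930

Sample 1: N=18, proportions 0.111111, 0.055556, 0.222222, 0.055556, 0.055556, 0.111111, 0.055556, 0.055556, 0.166667, 0.111111, giving H' = 2.168155 (working shown to 6 dp, full precision carried).
Sample 2: N=122, proportions 0.008197, 0.122951, 0.04918, 0.090164, 0.016393, 0.02459, 0.631148, 0.057377, giving H' = 1.275130.
Difference = |2.168155 − 1.275130| = 0.893025, i.e. 0.8930 to 4 decimal places.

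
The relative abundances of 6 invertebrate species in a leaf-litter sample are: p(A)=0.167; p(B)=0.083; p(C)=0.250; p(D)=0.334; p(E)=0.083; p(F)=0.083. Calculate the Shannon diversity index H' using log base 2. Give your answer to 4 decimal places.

2.3537

Each pᵢ log₂ pᵢ term (working shown to 6 dp, full precision carried): 0.167×(-2.582080)=-0.431207, 0.083×(-3.590745)=-0.298032, 0.25×(-2.000000)=-0.500000, 0.334×(-1.582080)=-0.528415, 0.083×(-3.590745)=-0.298032, 0.083×(-3.590745)=-0.298032.
Sum = -2.353718, so H' = 2.3537.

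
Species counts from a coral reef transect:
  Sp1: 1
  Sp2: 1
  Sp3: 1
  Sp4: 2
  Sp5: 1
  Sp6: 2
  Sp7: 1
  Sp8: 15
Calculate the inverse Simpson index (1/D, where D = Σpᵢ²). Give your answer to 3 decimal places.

Total N = 1+1+1+2+1+2+1+15 = 24, so the proportions are 0.041667, 0.041667, 0.041667, 0.083333, 0.041667, 0.083333, 0.041667, 0.625 (working shown to 6 dp, full precision carried).
D = 0.041667² + 0.041667² + 0.041667² + 0.083333² + 0.041667² + 0.083333² + 0.041667² + 0.625² = 0.001736 + 0.001736 + 0.001736 + 0.006944 + 0.001736 + 0.006944 + 0.001736 + 0.390625 = 0.413194.
So 1/D = 2.42017, i.e. 2.420 to 3 decimal places.

2.420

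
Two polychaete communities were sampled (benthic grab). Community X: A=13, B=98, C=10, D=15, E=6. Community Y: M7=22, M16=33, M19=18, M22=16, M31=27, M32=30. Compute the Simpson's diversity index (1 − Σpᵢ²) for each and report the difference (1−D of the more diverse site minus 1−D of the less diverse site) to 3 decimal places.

0.325

Community X: N=142, proportions 0.09155, 0.69014, 0.07042, 0.10563, 0.04225, giving 1−D = 0.49742 (working shown to 5 dp, full precision carried).
Community Y: N=146, proportions 0.15068, 0.22603, 0.12329, 0.10959, 0.18493, 0.20548, giving 1−D = 0.82257.
Difference = |0.49742 − 0.82257| = 0.32515, i.e. 0.325 to 3 decimal places.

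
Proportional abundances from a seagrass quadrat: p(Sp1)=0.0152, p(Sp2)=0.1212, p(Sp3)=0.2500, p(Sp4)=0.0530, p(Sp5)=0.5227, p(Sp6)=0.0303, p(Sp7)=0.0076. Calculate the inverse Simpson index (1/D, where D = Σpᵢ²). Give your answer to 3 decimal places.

D = 0.0152² + 0.1212² + 0.25² + 0.053² + 0.5227² + 0.0303² + 0.0076² = 0.000231 + 0.014689 + 0.062500 + 0.002809 + 0.273215 + 0.000918 + 0.000058 = 0.354421 (working shown to 6 dp, full precision carried).
So 1/D = 2.82151, i.e. 2.822 to 3 decimal places.

2.822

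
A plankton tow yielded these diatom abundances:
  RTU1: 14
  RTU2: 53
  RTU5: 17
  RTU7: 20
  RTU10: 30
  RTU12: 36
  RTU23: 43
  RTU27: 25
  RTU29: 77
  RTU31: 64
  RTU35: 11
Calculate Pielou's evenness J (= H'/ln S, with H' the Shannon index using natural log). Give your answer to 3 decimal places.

Total N = 14+53+17+20+30+36+43+25+77+64+11 = 390, so the proportions are 0.0359, 0.1359, 0.04359, 0.05128, 0.07692, 0.09231, 0.11026, 0.0641, 0.19744, 0.1641, 0.02821 (working shown to 5 dp, full precision carried).
H' = −Σ pᵢ ln pᵢ = −((-0.11943) + (-0.27123) + (-0.13656) + (-0.15233) + (-0.19730) + (-0.21993) + (-0.24311) + (-0.17611) + (-0.32031) + (-0.29658) + (-0.10064)) = 2.23354.
With S = 11 species, ln S = 2.39790, so J = 2.23354/2.39790 = 0.93146, i.e. 0.931 to 3 decimal places.

0.931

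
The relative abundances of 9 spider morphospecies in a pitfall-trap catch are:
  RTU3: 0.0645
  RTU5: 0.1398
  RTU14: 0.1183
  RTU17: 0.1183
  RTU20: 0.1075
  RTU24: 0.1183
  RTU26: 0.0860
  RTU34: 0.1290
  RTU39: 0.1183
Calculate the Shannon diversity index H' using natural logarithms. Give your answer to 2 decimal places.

2.18

Each pᵢ ln pᵢ term (working shown to 4 dp, full precision carried): 0.0645×(-2.7411)=-0.1768, 0.1398×(-1.9675)=-0.2751, 0.1183×(-2.1345)=-0.2525, 0.1183×(-2.1345)=-0.2525, 0.1075×(-2.2303)=-0.2398, 0.1183×(-2.1345)=-0.2525, 0.086×(-2.4534)=-0.2110, 0.129×(-2.0479)=-0.2642, 0.1183×(-2.1345)=-0.2525.
Sum = -2.1769, so H' = 2.18.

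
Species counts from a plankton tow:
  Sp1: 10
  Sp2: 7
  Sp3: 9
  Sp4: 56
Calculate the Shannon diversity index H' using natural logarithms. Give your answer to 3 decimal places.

0.970

Total N = 10+7+9+56 = 82, so the proportions are 0.12195, 0.08537, 0.10976, 0.68293 (working shown to 5 dp, full precision carried).
Each pᵢ ln pᵢ term: 0.12195×(-2.10413)=-0.25660, 0.08537×(-2.46081)=-0.21007, 0.10976×(-2.20949)=-0.24251, 0.68293×(-0.38137)=-0.26045.
Sum = -0.96962, so H' = 0.970.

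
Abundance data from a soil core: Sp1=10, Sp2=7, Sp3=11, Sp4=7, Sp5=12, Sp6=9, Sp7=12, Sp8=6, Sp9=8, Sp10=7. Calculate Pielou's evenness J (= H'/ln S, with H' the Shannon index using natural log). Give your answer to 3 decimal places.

Total N = 10+7+11+7+12+9+12+6+8+7 = 89, so the proportions are 0.11236, 0.07865, 0.1236, 0.07865, 0.13483, 0.10112, 0.13483, 0.06742, 0.08989, 0.07865 (working shown to 5 dp, full precision carried).
H' = −Σ pᵢ ln pᵢ = −((-0.24562) + (-0.19999) + (-0.25841) + (-0.19999) + (-0.27017) + (-0.23172) + (-0.27017) + (-0.18181) + (-0.21656) + (-0.19999)) = 2.27442.
With S = 10 species, ln S = 2.30259, so J = 2.27442/2.30259 = 0.98777, i.e. 0.988 to 3 decimal places.

0.988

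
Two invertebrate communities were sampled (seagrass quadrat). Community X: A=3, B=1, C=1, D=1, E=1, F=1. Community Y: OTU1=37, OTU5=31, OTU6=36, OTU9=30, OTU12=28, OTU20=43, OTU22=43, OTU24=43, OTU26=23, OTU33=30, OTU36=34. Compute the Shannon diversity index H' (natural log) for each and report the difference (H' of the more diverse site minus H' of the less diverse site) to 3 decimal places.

0.713

Community X: N=8, proportions 0.375, 0.125, 0.125, 0.125, 0.125, 0.125, giving H' = 1.66746 (working shown to 5 dp, full precision carried).
Community Y: N=378, proportions 0.09788, 0.08201, 0.09524, 0.07937, 0.07407, 0.11376, 0.11376, 0.11376, 0.06085, 0.07937, 0.08995, giving H' = 2.38028.
Difference = |1.66746 − 2.38028| = 0.71282, i.e. 0.713 to 3 decimal places.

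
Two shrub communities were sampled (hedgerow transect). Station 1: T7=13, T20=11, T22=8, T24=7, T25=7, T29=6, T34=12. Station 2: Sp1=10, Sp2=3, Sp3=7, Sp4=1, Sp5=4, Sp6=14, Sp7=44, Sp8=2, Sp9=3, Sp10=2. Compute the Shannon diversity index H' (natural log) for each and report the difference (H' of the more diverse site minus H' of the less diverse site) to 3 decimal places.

0.240

Station 1: N=64, proportions 0.20312, 0.17188, 0.125, 0.10938, 0.10938, 0.09375, 0.1875, giving H' = 1.90624 (working shown to 5 dp, full precision carried).
Station 2: N=90, proportions 0.11111, 0.03333, 0.07778, 0.01111, 0.04444, 0.15556, 0.48889, 0.02222, 0.03333, 0.02222, giving H' = 1.66639.
Difference = |1.90624 − 1.66639| = 0.23985, i.e. 0.240 to 3 decimal places.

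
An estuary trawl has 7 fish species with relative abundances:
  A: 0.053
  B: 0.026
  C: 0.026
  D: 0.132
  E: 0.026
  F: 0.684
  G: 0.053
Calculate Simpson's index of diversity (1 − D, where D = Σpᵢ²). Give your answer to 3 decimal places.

D = 0.053² + 0.026² + 0.026² + 0.132² + 0.026² + 0.684² + 0.053² = 0.00281 + 0.00068 + 0.00068 + 0.01742 + 0.00068 + 0.46786 + 0.00281 = 0.49293 (working shown to 5 dp, full precision carried).
So 1 − D = 0.50707, i.e. 0.507 to 3 decimal places.

0.507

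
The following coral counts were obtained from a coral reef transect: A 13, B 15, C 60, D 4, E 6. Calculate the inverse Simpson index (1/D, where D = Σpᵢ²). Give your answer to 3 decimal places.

2.374

Total N = 13+15+60+4+6 = 98, so the proportions are 0.132653, 0.153061, 0.612245, 0.040816, 0.061224 (working shown to 6 dp, full precision carried).
D = 0.132653² + 0.153061² + 0.612245² + 0.040816² + 0.061224² = 0.017597 + 0.023428 + 0.374844 + 0.001666 + 0.003748 = 0.421283.
So 1/D = 2.37370, i.e. 2.374 to 3 decimal places.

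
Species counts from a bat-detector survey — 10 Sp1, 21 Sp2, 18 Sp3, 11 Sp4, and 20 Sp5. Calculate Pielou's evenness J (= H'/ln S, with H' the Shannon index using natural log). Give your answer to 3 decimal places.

0.973

Total N = 10+21+18+11+20 = 80, so the proportions are 0.125, 0.2625, 0.225, 0.1375, 0.25 (working shown to 5 dp, full precision carried).
H' = −Σ pᵢ ln pᵢ = −((-0.25993) + (-0.35109) + (-0.33562) + (-0.27282) + (-0.34657)) = 1.56604.
With S = 5 species, ln S = 1.60944, so J = 1.56604/1.60944 = 0.97303, i.e. 0.973 to 3 decimal places.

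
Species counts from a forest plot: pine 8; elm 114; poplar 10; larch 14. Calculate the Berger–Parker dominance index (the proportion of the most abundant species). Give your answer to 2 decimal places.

0.78

Total N = 8+114+10+14 = 146, so the proportions are 0.0548, 0.7808, 0.0685, 0.0959 (working shown to 4 dp, full precision carried).
The largest proportion is 0.7808, i.e. d = 0.78 to 2 decimal places.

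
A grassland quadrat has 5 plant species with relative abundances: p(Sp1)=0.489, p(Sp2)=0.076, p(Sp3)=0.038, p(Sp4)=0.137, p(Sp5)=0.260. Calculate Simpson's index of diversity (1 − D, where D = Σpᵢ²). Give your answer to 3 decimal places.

D = 0.489² + 0.076² + 0.038² + 0.137² + 0.26² = 0.23912 + 0.00578 + 0.00144 + 0.01877 + 0.06760 = 0.33271 (working shown to 5 dp, full precision carried).
So 1 − D = 0.66729, i.e. 0.667 to 3 decimal places.

0.667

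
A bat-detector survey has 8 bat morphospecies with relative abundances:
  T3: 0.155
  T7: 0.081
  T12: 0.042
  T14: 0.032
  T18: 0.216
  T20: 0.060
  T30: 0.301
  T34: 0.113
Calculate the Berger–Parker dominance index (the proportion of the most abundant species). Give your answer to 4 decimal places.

The largest proportion is 0.301, i.e. d = 0.3010 to 4 decimal places.

0.3010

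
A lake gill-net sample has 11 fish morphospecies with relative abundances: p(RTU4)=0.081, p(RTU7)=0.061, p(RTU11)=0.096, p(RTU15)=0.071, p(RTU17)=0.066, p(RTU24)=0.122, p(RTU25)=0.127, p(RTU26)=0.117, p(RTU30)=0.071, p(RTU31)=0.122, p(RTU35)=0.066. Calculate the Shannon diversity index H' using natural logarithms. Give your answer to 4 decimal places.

2.3600

Each pᵢ ln pᵢ term (working shown to 6 dp, full precision carried): 0.081×(-2.513306)=-0.203578, 0.061×(-2.796881)=-0.170610, 0.096×(-2.343407)=-0.224967, 0.071×(-2.645075)=-0.187800, 0.066×(-2.718101)=-0.179395, 0.122×(-2.103734)=-0.256656, 0.127×(-2.063568)=-0.262073, 0.117×(-2.145581)=-0.251033, 0.071×(-2.645075)=-0.187800, 0.122×(-2.103734)=-0.256656, 0.066×(-2.718101)=-0.179395.
Sum = -2.359962, so H' = 2.3600.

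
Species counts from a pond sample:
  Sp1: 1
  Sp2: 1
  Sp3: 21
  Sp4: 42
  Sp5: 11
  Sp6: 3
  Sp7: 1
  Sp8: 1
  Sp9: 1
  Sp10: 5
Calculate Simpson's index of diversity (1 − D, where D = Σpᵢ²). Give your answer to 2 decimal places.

Total N = 1+1+21+42+11+3+1+1+1+5 = 87, so the proportions are 0.0115, 0.0115, 0.2414, 0.4828, 0.1264, 0.0345, 0.0115, 0.0115, 0.0115, 0.0575 (working shown to 4 dp, full precision carried).
D = 0.0115² + 0.0115² + 0.2414² + 0.4828² + 0.1264² + 0.0345² + 0.0115² + 0.0115² + 0.0115² + 0.0575² = 0.0001 + 0.0001 + 0.0583 + 0.2331 + 0.0160 + 0.0012 + 0.0001 + 0.0001 + 0.0001 + 0.0033 = 0.3125.
So 1 − D = 0.6875, i.e. 0.69 to 2 decimal places.

0.69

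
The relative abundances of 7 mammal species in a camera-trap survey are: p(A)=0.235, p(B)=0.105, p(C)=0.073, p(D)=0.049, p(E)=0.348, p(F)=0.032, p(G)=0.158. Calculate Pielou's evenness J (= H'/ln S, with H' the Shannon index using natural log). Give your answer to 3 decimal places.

0.866

H' = −Σ pᵢ ln pᵢ = −((-0.34032) + (-0.23665) + (-0.19106) + (-0.14778) + (-0.36733) + (-0.11014) + (-0.29154)) = 1.68482 (working shown to 5 dp, full precision carried).
With S = 7 species, ln S = 1.94591, so J = 1.68482/1.94591 = 0.86583, i.e. 0.866 to 3 decimal places.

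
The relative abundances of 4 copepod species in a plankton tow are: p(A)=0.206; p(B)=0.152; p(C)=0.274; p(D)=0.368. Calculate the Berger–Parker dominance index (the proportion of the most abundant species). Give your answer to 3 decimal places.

The largest proportion is 0.368, i.e. d = 0.368 to 3 decimal places.

0.368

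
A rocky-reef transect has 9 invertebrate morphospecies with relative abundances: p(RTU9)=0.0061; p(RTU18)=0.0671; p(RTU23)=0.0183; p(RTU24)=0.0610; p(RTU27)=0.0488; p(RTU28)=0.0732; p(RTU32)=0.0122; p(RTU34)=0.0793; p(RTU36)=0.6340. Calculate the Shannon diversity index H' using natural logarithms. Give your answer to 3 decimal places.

Each pᵢ ln pᵢ term (working shown to 5 dp, full precision carried): 0.0061×(-5.09947)=-0.03111, 0.0671×(-2.70157)=-0.18128, 0.0183×(-4.00085)=-0.07322, 0.061×(-2.79688)=-0.17061, 0.0488×(-3.02002)=-0.14738, 0.0732×(-2.61456)=-0.19139, 0.0122×(-4.40632)=-0.05376, 0.0793×(-2.53452)=-0.20099, 0.634×(-0.45571)=-0.28892.
Sum = -1.33863, so H' = 1.339.

1.339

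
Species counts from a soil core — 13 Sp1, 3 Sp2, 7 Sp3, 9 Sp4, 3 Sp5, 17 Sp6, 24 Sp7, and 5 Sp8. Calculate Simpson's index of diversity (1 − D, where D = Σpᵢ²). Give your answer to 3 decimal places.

0.816

Total N = 13+3+7+9+3+17+24+5 = 81, so the proportions are 0.16049, 0.03704, 0.08642, 0.11111, 0.03704, 0.20988, 0.2963, 0.06173 (working shown to 5 dp, full precision carried).
D = 0.16049² + 0.03704² + 0.08642² + 0.11111² + 0.03704² + 0.20988² + 0.2963² + 0.06173² = 0.02576 + 0.00137 + 0.00747 + 0.01235 + 0.00137 + 0.04405 + 0.08779 + 0.00381 = 0.18397.
So 1 − D = 0.81603, i.e. 0.816 to 3 decimal places.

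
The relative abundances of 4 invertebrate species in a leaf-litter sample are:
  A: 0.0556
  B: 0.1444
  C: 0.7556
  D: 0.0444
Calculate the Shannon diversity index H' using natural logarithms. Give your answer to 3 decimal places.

0.790

Each pᵢ ln pᵢ term (working shown to 5 dp, full precision carried): 0.0556×(-2.88957)=-0.16066, 0.1444×(-1.93517)=-0.27944, 0.7556×(-0.28024)=-0.21175, 0.0444×(-3.11452)=-0.13828.
Sum = -0.79013, so H' = 0.790.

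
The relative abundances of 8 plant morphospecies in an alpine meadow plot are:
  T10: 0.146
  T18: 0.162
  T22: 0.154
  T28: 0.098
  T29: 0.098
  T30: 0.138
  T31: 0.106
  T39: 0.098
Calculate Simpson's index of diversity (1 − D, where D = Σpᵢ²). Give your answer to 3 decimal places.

D = 0.146² + 0.162² + 0.154² + 0.098² + 0.098² + 0.138² + 0.106² + 0.098² = 0.02132 + 0.02624 + 0.02372 + 0.00960 + 0.00960 + 0.01904 + 0.01124 + 0.00960 = 0.13037 (working shown to 5 dp, full precision carried).
So 1 − D = 0.86963, i.e. 0.870 to 3 decimal places.

0.870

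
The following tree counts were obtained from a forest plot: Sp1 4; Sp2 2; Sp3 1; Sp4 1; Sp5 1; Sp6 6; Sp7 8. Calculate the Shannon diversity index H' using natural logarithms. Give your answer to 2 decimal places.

1.64

Total N = 4+2+1+1+1+6+8 = 23, so the proportions are 0.1739, 0.087, 0.0435, 0.0435, 0.0435, 0.2609, 0.3478 (working shown to 4 dp, full precision carried).
Each pᵢ ln pᵢ term: 0.1739×(-1.7492)=-0.3042, 0.087×(-2.4423)=-0.2124, 0.0435×(-3.1355)=-0.1363, 0.0435×(-3.1355)=-0.1363, 0.0435×(-3.1355)=-0.1363, 0.2609×(-1.3437)=-0.3505, 0.3478×(-1.0561)=-0.3673.
Sum = -1.6434, so H' = 1.64.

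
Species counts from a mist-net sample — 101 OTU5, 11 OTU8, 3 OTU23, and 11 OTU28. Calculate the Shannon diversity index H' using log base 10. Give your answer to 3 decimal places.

0.301

Total N = 101+11+3+11 = 126, so the proportions are 0.80159, 0.0873, 0.02381, 0.0873 (working shown to 5 dp, full precision carried).
Each pᵢ log₁₀ pᵢ term: 0.80159×(-0.09605)=-0.07699, 0.0873×(-1.05898)=-0.09245, 0.02381×(-1.62325)=-0.03865, 0.0873×(-1.05898)=-0.09245.
Sum = -0.30054, so H' = 0.301.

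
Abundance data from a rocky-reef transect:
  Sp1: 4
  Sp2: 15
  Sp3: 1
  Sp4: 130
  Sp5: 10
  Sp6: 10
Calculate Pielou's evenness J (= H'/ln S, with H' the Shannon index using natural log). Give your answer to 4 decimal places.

Total N = 4+15+1+130+10+10 = 170, so the proportions are 0.023529, 0.088235, 0.005882, 0.764706, 0.058824, 0.058824 (working shown to 6 dp, full precision carried).
H' = −Σ pᵢ ln pᵢ = −((-0.088224) + (-0.214213) + (-0.030211) + (-0.205143) + (-0.166660) + (-0.166660)) = 0.871110.
With S = 6 species, ln S = 1.791759, so J = 0.871110/1.791759 = 0.486175, i.e. 0.4862 to 4 decimal places.

0.4862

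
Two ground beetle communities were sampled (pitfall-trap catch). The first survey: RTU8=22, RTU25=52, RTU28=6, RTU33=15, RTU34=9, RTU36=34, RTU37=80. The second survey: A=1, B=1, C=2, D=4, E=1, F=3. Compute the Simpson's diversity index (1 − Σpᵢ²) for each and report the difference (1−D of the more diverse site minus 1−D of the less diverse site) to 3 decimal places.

The first survey: N=218, proportions 0.10092, 0.23853, 0.02752, 0.06881, 0.04128, 0.15596, 0.36697, giving 1−D = 0.76673 (working shown to 5 dp, full precision carried).
The second survey: N=12, proportions 0.08333, 0.08333, 0.16667, 0.33333, 0.08333, 0.25, giving 1−D = 0.77778.
Difference = |0.76673 − 0.77778| = 0.01105, i.e. 0.011 to 3 decimal places.

0.011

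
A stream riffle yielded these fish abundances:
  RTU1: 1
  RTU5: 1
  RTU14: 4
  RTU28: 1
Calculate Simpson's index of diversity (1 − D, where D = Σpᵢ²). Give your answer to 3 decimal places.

Total N = 1+1+4+1 = 7, so the proportions are 0.14286, 0.14286, 0.57143, 0.14286 (working shown to 5 dp, full precision carried).
D = 0.14286² + 0.14286² + 0.57143² + 0.14286² = 0.02041 + 0.02041 + 0.32653 + 0.02041 = 0.38776.
So 1 − D = 0.61224, i.e. 0.612 to 3 decimal places.

0.612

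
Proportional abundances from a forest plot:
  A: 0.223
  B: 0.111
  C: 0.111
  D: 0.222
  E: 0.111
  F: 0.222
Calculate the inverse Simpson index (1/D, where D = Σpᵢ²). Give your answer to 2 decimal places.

5.40

D = 0.223² + 0.111² + 0.111² + 0.222² + 0.111² + 0.222² = 0.049729 + 0.012321 + 0.012321 + 0.049284 + 0.012321 + 0.049284 = 0.185260 (working shown to 6 dp, full precision carried).
So 1/D = 5.3978, i.e. 5.40 to 2 decimal places.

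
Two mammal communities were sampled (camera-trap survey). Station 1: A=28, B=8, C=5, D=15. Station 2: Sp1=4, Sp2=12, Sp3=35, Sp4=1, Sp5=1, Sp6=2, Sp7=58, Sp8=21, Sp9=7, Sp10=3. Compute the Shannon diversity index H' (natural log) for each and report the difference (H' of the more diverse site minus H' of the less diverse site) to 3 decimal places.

Station 1: N=56, proportions 0.5, 0.14286, 0.08929, 0.26786, giving H' = 1.19312 (working shown to 5 dp, full precision carried).
Station 2: N=144, proportions 0.02778, 0.08333, 0.24306, 0.00694, 0.00694, 0.01389, 0.40278, 0.14583, 0.04861, 0.02083, giving H' = 1.65353.
Difference = |1.19312 − 1.65353| = 0.46041, i.e. 0.460 to 3 decimal places.

0.460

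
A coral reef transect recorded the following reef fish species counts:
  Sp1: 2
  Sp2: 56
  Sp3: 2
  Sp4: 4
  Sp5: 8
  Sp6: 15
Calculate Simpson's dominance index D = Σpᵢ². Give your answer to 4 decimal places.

Total N = 2+56+2+4+8+15 = 87, so the proportions are 0.022989, 0.643678, 0.022989, 0.045977, 0.091954, 0.172414 (working shown to 6 dp, full precision carried).
D = 0.022989² + 0.643678² + 0.022989² + 0.045977² + 0.091954² + 0.172414² = 0.000528 + 0.414322 + 0.000528 + 0.002114 + 0.008456 + 0.029727 = 0.455674.
To 4 decimal places, D = 0.4557.

0.4557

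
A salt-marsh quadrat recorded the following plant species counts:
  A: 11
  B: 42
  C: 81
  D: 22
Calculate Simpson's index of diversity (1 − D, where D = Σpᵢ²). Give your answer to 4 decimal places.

0.6331

Total N = 11+42+81+22 = 156, so the proportions are 0.070513, 0.269231, 0.519231, 0.141026 (working shown to 6 dp, full precision carried).
D = 0.070513² + 0.269231² + 0.519231² + 0.141026² = 0.004972 + 0.072485 + 0.269601 + 0.019888 = 0.366946.
So 1 − D = 0.633054, i.e. 0.6331 to 4 decimal places.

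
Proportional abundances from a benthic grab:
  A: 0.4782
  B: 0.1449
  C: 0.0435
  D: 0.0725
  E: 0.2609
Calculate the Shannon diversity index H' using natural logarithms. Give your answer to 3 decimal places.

Each pᵢ ln pᵢ term (working shown to 5 dp, full precision carried): 0.4782×(-0.73773)=-0.35278, 0.1449×(-1.93171)=-0.27990, 0.0435×(-3.13499)=-0.13637, 0.0725×(-2.62417)=-0.19025, 0.2609×(-1.34362)=-0.35055.
Sum = -1.30986, so H' = 1.310.

1.310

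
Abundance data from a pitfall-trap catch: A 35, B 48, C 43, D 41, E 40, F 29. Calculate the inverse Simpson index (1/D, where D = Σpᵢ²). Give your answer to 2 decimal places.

5.86

Total N = 35+48+43+41+40+29 = 236, so the proportions are 0.148305, 0.20339, 0.182203, 0.173729, 0.169492, 0.122881 (working shown to 6 dp, full precision carried).
D = 0.148305² + 0.20339² + 0.182203² + 0.173729² + 0.169492² + 0.122881² = 0.021994 + 0.041367 + 0.033198 + 0.030182 + 0.028727 + 0.015100 = 0.170569.
So 1/D = 5.8627, i.e. 5.86 to 2 decimal places.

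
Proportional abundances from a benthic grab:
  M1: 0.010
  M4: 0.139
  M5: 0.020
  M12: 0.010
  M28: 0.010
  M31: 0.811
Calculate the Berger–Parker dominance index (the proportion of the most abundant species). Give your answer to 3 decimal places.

The largest proportion is 0.811, i.e. d = 0.811 to 3 decimal places.

0.811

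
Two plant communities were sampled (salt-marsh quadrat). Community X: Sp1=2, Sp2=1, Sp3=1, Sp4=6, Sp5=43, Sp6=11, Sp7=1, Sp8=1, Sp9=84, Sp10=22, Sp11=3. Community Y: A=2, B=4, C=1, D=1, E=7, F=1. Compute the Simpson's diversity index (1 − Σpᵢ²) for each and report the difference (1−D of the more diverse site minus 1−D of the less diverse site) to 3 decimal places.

0.031

Community X: N=175, proportions 0.01143, 0.00571, 0.00571, 0.03429, 0.24571, 0.06286, 0.00571, 0.00571, 0.48, 0.12571, 0.01714, giving 1−D = 0.68774 (working shown to 5 dp, full precision carried).
Community Y: N=16, proportions 0.125, 0.25, 0.0625, 0.0625, 0.4375, 0.0625, giving 1−D = 0.71875.
Difference = |0.68774 − 0.71875| = 0.03101, i.e. 0.031 to 3 decimal places.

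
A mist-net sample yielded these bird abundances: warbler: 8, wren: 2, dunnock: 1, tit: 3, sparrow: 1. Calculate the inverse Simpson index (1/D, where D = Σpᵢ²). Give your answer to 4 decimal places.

2.8481

Total N = 8+2+1+3+1 = 15, so the proportions are 0.5333333, 0.1333333, 0.0666667, 0.2, 0.0666667 (working shown to 7 dp, full precision carried).
D = 0.5333333² + 0.1333333² + 0.0666667² + 0.2² + 0.0666667² = 0.2844444 + 0.0177778 + 0.0044444 + 0.0400000 + 0.0044444 = 0.3511111.
So 1/D = 2.848101, i.e. 2.8481 to 4 decimal places.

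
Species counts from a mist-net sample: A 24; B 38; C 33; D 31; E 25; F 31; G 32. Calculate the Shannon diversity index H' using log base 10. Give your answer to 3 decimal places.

0.840

Total N = 24+38+33+31+25+31+32 = 214, so the proportions are 0.11215, 0.17757, 0.15421, 0.14486, 0.11682, 0.14486, 0.14953 (working shown to 5 dp, full precision carried).
Each pᵢ log₁₀ pᵢ term: 0.11215×(-0.95020)=-0.10656, 0.17757×(-0.75063)=-0.13329, 0.15421×(-0.81190)=-0.12520, 0.14486×(-0.83905)=-0.12154, 0.11682×(-0.93247)=-0.10893, 0.14486×(-0.83905)=-0.12154, 0.14953×(-0.82526)=-0.12340.
Sum = -0.84048, so H' = 0.840.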